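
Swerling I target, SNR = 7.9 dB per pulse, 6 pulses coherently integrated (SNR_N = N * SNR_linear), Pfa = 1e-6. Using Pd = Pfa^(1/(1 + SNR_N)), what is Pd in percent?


SNR_lin = 10^(7.9/10) = 6.16595
SNR_N = 6 * 6.16595 = 36.9957
1/(1 + SNR_N) = 1/37.9957 = 0.0263188
Pd = (1e-6)^0.0263188 = 0.69516
Pd = 69.5%

69.5%


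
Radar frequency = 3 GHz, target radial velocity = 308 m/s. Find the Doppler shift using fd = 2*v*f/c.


fd = 2 * 308 * 3000000000.0 / 3e8 = 6160.0 Hz

6160.0 Hz


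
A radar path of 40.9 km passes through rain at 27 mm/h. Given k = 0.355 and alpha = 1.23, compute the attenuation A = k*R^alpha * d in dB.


gamma = 0.355 * 27^1.23 = 20.455297 dB/km
A = 20.455297 * 40.9 = 836.62 dB

836.62 dB


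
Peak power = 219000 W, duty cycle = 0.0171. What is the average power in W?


P_avg = 219000 * 0.0171 = 3744.9 W

3744.9 W


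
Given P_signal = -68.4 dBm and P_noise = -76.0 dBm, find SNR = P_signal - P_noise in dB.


SNR = -68.4 - (-76.0) = 7.6 dB

7.6 dB


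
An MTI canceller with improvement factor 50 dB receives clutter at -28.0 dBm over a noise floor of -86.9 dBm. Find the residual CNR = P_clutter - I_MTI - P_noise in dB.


CNR = -28.0 - 50 - (-86.9) = 8.9 dB

8.9 dB


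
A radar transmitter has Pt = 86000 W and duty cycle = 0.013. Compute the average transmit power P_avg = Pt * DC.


P_avg = 86000 * 0.013 = 1118.0 W

1118.0 W


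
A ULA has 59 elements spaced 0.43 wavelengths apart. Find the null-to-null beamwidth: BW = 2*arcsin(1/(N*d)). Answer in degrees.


1/(N*d) = 1/(59*0.43) = 0.039417
BW = 2*arcsin(0.039417) = 4.5 degrees

4.5 degrees


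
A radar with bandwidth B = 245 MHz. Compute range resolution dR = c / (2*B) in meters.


dR = 3e8 / (2 * 245000000.0) = 0.61 m

0.61 m


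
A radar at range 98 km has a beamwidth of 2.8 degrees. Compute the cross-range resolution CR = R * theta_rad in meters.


BW_rad = 0.048869219
CR = 98000 * 0.048869219 = 4789.2 m

4789.2 m


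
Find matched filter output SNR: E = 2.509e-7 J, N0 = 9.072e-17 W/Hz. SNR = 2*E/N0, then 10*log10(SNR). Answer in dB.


SNR_lin = 2 * 2.509e-7 / 9.072e-17 = 5.531e9
SNR_dB = 10*log10(5.531e9) = 97.4 dB

97.4 dB


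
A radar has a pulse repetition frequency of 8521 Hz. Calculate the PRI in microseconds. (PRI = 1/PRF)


PRI = 1/8521 = 0.0001173571 s = 117.4 us

117.4 us


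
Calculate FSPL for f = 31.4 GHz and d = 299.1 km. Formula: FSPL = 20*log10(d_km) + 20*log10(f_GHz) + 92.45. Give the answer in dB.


20*log10(299.1) = 49.52
20*log10(31.4) = 29.94
FSPL = 171.9 dB

171.9 dB


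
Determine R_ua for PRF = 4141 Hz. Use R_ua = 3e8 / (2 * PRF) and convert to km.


R_ua = 3e8 / (2 * 4141) = 36223.1 m = 36.2 km

36.2 km


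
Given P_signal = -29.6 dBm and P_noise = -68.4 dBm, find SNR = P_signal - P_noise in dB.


SNR = -29.6 - (-68.4) = 38.8 dB

38.8 dB


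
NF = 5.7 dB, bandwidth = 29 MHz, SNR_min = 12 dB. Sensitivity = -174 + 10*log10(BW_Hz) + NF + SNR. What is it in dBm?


10*log10(29000000.0) = 74.62
S = -174 + 74.62 + 5.7 + 12 = -81.7 dBm

-81.7 dBm


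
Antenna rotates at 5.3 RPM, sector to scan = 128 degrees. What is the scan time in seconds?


t = 128 / (5.3 * 360) * 60 = 4.03 s

4.03 s


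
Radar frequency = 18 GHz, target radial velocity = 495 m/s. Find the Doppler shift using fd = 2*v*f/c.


fd = 2 * 495 * 18000000000.0 / 3e8 = 59400.0 Hz

59400.0 Hz


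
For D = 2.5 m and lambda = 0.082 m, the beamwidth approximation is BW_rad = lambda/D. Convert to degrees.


BW_rad = 0.082 / 2.5 = 0.0328
BW_deg = 1.88 degrees

1.88 degrees


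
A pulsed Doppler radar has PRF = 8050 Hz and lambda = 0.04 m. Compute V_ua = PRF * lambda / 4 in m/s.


V_ua = 8050 * 0.04 / 4 = 80.5 m/s

80.5 m/s


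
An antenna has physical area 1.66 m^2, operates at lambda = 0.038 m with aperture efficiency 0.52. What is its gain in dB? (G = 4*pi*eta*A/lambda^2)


G_linear = 4*pi*0.52*1.66/0.038^2 = 7511.97
G_dB = 10*log10(7511.97) = 38.8 dB

38.8 dB


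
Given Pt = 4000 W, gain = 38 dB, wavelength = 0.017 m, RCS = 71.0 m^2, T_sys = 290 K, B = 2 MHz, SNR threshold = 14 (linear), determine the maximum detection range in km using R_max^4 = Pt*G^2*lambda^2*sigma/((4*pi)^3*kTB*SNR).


G_lin = 10^(38/10) = 6309.573445
R^4 = 4000 * 6309.573445^2 * 0.017^2 * 71.0 / ((4*pi)^3 * 1.38e-23 * 290 * 2000000.0 * 14)
R^4 = 1.46944e19 m^4
R_max = (1.46944e19)^(1/4) = 61913.9 m = 61.9 km

61.9 km


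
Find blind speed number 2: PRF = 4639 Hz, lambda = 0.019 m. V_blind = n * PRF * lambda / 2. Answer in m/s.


V_blind = 2 * 4639 * 0.019 / 2 = 88.1 m/s

88.1 m/s


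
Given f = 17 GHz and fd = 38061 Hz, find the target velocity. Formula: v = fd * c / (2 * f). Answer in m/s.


v = 38061 * 3e8 / (2 * 17000000000.0) = 335.8 m/s

335.8 m/s


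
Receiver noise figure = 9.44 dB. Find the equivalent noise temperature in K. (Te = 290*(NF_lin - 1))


NF_lin = 10^(9.44/10) = 8.790225
Te = 290 * (8.790225 - 1) = 2259.2 K

2259.2 K


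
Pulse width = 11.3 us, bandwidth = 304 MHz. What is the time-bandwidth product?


TBP = 11.3 * 304 = 3435.2

3435.2


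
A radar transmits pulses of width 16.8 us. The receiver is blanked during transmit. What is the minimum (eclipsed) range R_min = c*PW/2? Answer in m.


R_min = 3e8 * 16.8e-6 / 2 = 2520.0 m

2520.0 m


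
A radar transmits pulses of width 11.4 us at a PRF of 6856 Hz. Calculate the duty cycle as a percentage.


DC = 11.4e-6 * 6856 * 100 = 7.82%

7.82%


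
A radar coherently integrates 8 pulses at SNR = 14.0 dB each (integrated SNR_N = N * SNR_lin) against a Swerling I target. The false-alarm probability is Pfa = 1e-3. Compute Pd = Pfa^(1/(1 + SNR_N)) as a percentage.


SNR_lin = 10^(14.0/10) = 25.11886
SNR_N = 8 * 25.11886 = 200.95088
1/(1 + SNR_N) = 1/201.95088 = 0.0049517
Pd = (1e-3)^0.0049517 = 0.96637
Pd = 96.6%

96.6%


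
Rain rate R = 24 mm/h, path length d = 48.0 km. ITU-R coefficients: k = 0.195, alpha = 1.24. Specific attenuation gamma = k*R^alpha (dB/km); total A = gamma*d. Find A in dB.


gamma = 0.195 * 24^1.24 = 10.034519 dB/km
A = 10.034519 * 48.0 = 481.66 dB

481.66 dB


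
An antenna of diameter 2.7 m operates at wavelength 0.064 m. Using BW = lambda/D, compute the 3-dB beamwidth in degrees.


BW_rad = 0.064 / 2.7 = 0.023704
BW_deg = 1.36 degrees

1.36 degrees


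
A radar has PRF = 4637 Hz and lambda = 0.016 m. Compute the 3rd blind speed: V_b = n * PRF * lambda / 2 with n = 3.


V_blind = 3 * 4637 * 0.016 / 2 = 111.3 m/s

111.3 m/s


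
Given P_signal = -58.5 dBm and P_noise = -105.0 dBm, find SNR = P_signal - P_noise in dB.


SNR = -58.5 - (-105.0) = 46.5 dB

46.5 dB


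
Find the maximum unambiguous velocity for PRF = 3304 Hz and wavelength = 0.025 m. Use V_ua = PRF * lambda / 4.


V_ua = 3304 * 0.025 / 4 = 20.7 m/s

20.7 m/s


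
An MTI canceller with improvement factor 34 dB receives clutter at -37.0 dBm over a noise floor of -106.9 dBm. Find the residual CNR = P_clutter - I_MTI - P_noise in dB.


CNR = -37.0 - 34 - (-106.9) = 35.9 dB

35.9 dB


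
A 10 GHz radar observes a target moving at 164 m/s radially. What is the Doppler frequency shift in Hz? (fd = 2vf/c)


fd = 2 * 164 * 10000000000.0 / 3e8 = 10933.3 Hz

10933.3 Hz


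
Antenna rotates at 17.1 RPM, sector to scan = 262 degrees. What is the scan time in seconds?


t = 262 / (17.1 * 360) * 60 = 2.55 s

2.55 s


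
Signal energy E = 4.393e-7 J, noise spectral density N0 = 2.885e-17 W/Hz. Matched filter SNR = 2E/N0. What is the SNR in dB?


SNR_lin = 2 * 4.393e-7 / 2.885e-17 = 3.045e10
SNR_dB = 10*log10(3.045e10) = 104.8 dB

104.8 dB


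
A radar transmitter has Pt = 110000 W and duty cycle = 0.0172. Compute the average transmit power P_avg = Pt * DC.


P_avg = 110000 * 0.0172 = 1892.0 W

1892.0 W


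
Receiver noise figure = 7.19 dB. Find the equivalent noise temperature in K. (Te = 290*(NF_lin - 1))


NF_lin = 10^(7.19/10) = 5.236004
Te = 290 * (5.236004 - 1) = 1228.4 K

1228.4 K


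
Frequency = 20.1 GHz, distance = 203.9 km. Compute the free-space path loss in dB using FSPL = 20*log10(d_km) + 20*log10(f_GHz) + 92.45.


20*log10(203.9) = 46.19
20*log10(20.1) = 26.06
FSPL = 164.7 dB

164.7 dB


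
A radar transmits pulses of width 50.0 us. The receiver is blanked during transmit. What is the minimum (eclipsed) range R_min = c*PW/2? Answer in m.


R_min = 3e8 * 50.0e-6 / 2 = 7500.0 m

7500.0 m


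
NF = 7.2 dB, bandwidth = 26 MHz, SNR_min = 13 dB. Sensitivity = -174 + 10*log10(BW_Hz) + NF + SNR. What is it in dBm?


10*log10(26000000.0) = 74.15
S = -174 + 74.15 + 7.2 + 13 = -79.7 dBm

-79.7 dBm


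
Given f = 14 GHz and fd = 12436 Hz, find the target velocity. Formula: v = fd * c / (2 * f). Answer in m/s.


v = 12436 * 3e8 / (2 * 14000000000.0) = 133.2 m/s

133.2 m/s


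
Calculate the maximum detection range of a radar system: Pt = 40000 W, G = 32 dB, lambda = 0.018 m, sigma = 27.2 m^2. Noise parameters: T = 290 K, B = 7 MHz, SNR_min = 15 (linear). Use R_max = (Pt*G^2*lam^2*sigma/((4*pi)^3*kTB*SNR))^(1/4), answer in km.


G_lin = 10^(32/10) = 1584.893192
R^4 = 40000 * 1584.893192^2 * 0.018^2 * 27.2 / ((4*pi)^3 * 1.38e-23 * 290 * 7000000.0 * 15)
R^4 = 1.06189e18 m^4
R_max = (1.06189e18)^(1/4) = 32101.1 m = 32.1 km

32.1 km


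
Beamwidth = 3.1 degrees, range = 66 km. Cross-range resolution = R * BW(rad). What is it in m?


BW_rad = 0.054105207
CR = 66000 * 0.054105207 = 3570.9 m

3570.9 m


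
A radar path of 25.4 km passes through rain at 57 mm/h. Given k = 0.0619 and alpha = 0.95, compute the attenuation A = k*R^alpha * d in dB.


gamma = 0.0619 * 57^0.95 = 2.882516 dB/km
A = 2.882516 * 25.4 = 73.22 dB

73.22 dB


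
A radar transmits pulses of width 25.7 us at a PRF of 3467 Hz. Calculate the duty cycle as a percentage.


DC = 25.7e-6 * 3467 * 100 = 8.91%

8.91%


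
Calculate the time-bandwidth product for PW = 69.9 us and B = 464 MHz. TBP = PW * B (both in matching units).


TBP = 69.9 * 464 = 32433.6

32433.6


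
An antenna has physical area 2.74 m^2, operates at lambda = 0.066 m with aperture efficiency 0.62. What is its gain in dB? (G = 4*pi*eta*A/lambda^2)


G_linear = 4*pi*0.62*2.74/0.066^2 = 4900.77
G_dB = 10*log10(4900.77) = 36.9 dB

36.9 dB


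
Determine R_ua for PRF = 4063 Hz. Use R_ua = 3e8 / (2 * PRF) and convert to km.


R_ua = 3e8 / (2 * 4063) = 36918.5 m = 36.9 km

36.9 km


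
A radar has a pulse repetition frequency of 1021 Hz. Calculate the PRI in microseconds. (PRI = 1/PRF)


PRI = 1/1021 = 0.0009794319 s = 979.4 us

979.4 us


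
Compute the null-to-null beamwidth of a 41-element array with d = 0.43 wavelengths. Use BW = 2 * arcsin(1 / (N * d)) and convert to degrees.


1/(N*d) = 1/(41*0.43) = 0.056721
BW = 2*arcsin(0.056721) = 6.5 degrees

6.5 degrees


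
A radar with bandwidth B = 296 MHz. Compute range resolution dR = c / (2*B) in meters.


dR = 3e8 / (2 * 296000000.0) = 0.51 m

0.51 m


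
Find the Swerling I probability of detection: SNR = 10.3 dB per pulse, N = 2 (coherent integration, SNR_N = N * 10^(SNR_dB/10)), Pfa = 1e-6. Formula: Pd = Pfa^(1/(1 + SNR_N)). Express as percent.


SNR_lin = 10^(10.3/10) = 10.71519
SNR_N = 2 * 10.71519 = 21.43038
1/(1 + SNR_N) = 1/22.43038 = 0.0445824
Pd = (1e-6)^0.0445824 = 0.54014
Pd = 54.0%

54.0%


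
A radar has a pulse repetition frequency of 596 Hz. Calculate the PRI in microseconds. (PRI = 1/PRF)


PRI = 1/596 = 0.0016778523 s = 1677.9 us

1677.9 us


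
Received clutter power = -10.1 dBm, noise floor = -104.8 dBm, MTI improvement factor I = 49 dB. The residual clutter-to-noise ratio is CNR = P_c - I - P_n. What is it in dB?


CNR = -10.1 - 49 - (-104.8) = 45.7 dB

45.7 dB


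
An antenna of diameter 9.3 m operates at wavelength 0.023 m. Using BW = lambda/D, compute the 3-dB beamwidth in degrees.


BW_rad = 0.023 / 9.3 = 0.002473
BW_deg = 0.14 degrees

0.14 degrees


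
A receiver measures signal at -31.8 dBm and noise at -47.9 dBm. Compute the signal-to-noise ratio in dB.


SNR = -31.8 - (-47.9) = 16.1 dB

16.1 dB


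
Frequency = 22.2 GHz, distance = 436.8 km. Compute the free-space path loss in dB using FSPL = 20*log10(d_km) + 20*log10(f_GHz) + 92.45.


20*log10(436.8) = 52.81
20*log10(22.2) = 26.93
FSPL = 172.2 dB

172.2 dB


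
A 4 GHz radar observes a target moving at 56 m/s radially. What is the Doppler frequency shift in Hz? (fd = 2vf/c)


fd = 2 * 56 * 4000000000.0 / 3e8 = 1493.3 Hz

1493.3 Hz


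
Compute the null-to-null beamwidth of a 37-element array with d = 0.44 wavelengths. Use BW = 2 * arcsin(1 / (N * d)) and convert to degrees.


1/(N*d) = 1/(37*0.44) = 0.061425
BW = 2*arcsin(0.061425) = 7.0 degrees

7.0 degrees


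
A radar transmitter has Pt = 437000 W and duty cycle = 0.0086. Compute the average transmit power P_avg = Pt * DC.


P_avg = 437000 * 0.0086 = 3758.2 W

3758.2 W


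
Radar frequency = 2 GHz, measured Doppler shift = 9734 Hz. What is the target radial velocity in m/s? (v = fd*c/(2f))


v = 9734 * 3e8 / (2 * 2000000000.0) = 730.1 m/s

730.1 m/s


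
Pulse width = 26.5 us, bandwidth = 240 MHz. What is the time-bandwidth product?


TBP = 26.5 * 240 = 6360.0

6360.0


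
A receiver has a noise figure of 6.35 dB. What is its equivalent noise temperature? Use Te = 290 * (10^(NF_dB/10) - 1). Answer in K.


NF_lin = 10^(6.35/10) = 4.315191
Te = 290 * (4.315191 - 1) = 961.4 K

961.4 K


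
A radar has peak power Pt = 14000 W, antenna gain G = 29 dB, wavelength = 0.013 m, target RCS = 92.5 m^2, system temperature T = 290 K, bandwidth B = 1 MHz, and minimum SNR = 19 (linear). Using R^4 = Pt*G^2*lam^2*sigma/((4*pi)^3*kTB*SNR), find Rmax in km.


G_lin = 10^(29/10) = 794.328235
R^4 = 14000 * 794.328235^2 * 0.013^2 * 92.5 / ((4*pi)^3 * 1.38e-23 * 290 * 1000000.0 * 19)
R^4 = 9.15158e17 m^4
R_max = (9.15158e17)^(1/4) = 30929.6 m = 30.9 km

30.9 km


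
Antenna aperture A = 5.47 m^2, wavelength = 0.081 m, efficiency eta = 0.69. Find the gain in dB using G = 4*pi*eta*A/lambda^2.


G_linear = 4*pi*0.69*5.47/0.081^2 = 7228.97
G_dB = 10*log10(7228.97) = 38.6 dB

38.6 dB


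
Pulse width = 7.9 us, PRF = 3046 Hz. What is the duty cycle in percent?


DC = 7.9e-6 * 3046 * 100 = 2.41%

2.41%


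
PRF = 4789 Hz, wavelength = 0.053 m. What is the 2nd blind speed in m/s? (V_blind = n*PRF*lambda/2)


V_blind = 2 * 4789 * 0.053 / 2 = 253.8 m/s

253.8 m/s


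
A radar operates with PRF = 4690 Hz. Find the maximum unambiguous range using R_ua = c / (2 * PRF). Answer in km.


R_ua = 3e8 / (2 * 4690) = 31982.9 m = 32.0 km

32.0 km


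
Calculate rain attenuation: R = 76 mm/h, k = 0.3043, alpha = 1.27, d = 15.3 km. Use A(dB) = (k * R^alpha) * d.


gamma = 0.3043 * 76^1.27 = 74.462089 dB/km
A = 74.462089 * 15.3 = 1139.27 dB

1139.27 dB


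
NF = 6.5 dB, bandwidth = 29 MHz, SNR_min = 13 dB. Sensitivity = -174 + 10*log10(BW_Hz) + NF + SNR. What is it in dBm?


10*log10(29000000.0) = 74.62
S = -174 + 74.62 + 6.5 + 13 = -79.9 dBm

-79.9 dBm


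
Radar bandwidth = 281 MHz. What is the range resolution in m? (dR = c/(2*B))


dR = 3e8 / (2 * 281000000.0) = 0.53 m

0.53 m


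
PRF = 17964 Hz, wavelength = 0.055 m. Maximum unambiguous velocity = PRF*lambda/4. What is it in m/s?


V_ua = 17964 * 0.055 / 4 = 247.0 m/s

247.0 m/s


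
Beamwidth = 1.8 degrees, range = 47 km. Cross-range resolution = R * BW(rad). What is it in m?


BW_rad = 0.031415927
CR = 47000 * 0.031415927 = 1476.5 m

1476.5 m


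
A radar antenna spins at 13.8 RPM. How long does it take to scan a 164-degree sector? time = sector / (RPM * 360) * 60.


t = 164 / (13.8 * 360) * 60 = 1.98 s

1.98 s


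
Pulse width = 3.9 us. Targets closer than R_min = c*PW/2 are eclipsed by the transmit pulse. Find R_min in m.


R_min = 3e8 * 3.9e-6 / 2 = 585.0 m

585.0 m


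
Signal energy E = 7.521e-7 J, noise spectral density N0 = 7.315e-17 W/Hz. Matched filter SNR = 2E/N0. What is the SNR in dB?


SNR_lin = 2 * 7.521e-7 / 7.315e-17 = 2.056e10
SNR_dB = 10*log10(2.056e10) = 103.1 dB

103.1 dB


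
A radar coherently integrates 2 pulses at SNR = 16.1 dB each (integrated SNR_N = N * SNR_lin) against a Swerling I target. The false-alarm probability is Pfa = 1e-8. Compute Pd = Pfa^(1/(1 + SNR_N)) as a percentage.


SNR_lin = 10^(16.1/10) = 40.73803
SNR_N = 2 * 40.73803 = 81.47606
1/(1 + SNR_N) = 1/82.47606 = 0.0121247
Pd = (1e-8)^0.0121247 = 0.79984
Pd = 80.0%

80.0%


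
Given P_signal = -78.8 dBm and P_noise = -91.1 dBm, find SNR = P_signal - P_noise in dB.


SNR = -78.8 - (-91.1) = 12.3 dB

12.3 dB


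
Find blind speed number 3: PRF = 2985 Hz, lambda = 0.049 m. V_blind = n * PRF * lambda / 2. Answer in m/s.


V_blind = 3 * 2985 * 0.049 / 2 = 219.4 m/s

219.4 m/s


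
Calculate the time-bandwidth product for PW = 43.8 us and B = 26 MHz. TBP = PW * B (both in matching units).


TBP = 43.8 * 26 = 1138.8

1138.8


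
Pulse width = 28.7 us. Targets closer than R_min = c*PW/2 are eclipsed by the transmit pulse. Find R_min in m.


R_min = 3e8 * 28.7e-6 / 2 = 4305.0 m

4305.0 m


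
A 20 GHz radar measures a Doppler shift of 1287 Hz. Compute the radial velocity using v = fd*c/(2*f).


v = 1287 * 3e8 / (2 * 20000000000.0) = 9.7 m/s

9.7 m/s


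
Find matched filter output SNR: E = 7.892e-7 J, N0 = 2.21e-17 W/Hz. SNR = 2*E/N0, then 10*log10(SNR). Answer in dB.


SNR_lin = 2 * 7.892e-7 / 2.21e-17 = 7.142e10
SNR_dB = 10*log10(7.142e10) = 108.5 dB

108.5 dB


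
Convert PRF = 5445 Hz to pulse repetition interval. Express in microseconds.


PRI = 1/5445 = 0.0001836547 s = 183.7 us

183.7 us


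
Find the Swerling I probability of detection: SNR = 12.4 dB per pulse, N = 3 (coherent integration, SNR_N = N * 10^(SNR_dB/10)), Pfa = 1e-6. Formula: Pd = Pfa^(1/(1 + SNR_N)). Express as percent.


SNR_lin = 10^(12.4/10) = 17.37801
SNR_N = 3 * 17.37801 = 52.13403
1/(1 + SNR_N) = 1/53.13403 = 0.0188203
Pd = (1e-6)^0.0188203 = 0.77104
Pd = 77.1%

77.1%


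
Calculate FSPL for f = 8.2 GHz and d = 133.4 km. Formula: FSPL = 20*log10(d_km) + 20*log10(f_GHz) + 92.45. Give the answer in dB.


20*log10(133.4) = 42.5
20*log10(8.2) = 18.28
FSPL = 153.2 dB

153.2 dB


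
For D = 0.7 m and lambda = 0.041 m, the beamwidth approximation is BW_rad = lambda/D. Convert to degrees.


BW_rad = 0.041 / 0.7 = 0.058571
BW_deg = 3.36 degrees

3.36 degrees


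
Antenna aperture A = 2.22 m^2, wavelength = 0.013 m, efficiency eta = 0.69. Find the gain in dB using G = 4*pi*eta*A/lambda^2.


G_linear = 4*pi*0.69*2.22/0.013^2 = 113900.39
G_dB = 10*log10(113900.39) = 50.6 dB

50.6 dB


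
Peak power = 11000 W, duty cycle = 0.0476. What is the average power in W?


P_avg = 11000 * 0.0476 = 523.6 W

523.6 W


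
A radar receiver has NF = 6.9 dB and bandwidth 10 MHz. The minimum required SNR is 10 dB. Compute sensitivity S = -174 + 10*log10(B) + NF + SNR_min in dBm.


10*log10(10000000.0) = 70.0
S = -174 + 70.0 + 6.9 + 10 = -87.1 dBm

-87.1 dBm


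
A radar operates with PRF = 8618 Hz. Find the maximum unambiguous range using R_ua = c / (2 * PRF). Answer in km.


R_ua = 3e8 / (2 * 8618) = 17405.4 m = 17.4 km

17.4 km


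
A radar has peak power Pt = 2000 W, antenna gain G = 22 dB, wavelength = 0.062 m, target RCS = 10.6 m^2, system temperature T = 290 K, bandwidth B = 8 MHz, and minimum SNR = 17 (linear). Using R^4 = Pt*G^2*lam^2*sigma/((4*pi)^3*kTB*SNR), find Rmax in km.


G_lin = 10^(22/10) = 158.489319
R^4 = 2000 * 158.489319^2 * 0.062^2 * 10.6 / ((4*pi)^3 * 1.38e-23 * 290 * 8000000.0 * 17)
R^4 = 1.89528e15 m^4
R_max = (1.89528e15)^(1/4) = 6598.1 m = 6.6 km

6.6 km


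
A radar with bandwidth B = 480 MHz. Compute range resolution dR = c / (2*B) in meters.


dR = 3e8 / (2 * 480000000.0) = 0.31 m

0.31 m


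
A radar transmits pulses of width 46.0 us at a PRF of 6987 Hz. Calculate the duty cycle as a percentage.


DC = 46.0e-6 * 6987 * 100 = 32.14%

32.14%


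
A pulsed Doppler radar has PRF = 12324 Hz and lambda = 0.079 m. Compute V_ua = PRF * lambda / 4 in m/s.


V_ua = 12324 * 0.079 / 4 = 243.4 m/s

243.4 m/s


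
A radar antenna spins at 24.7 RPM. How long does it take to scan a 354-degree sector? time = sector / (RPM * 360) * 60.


t = 354 / (24.7 * 360) * 60 = 2.39 s

2.39 s


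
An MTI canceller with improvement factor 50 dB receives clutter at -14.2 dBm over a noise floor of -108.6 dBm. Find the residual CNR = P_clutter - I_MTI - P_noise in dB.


CNR = -14.2 - 50 - (-108.6) = 44.4 dB

44.4 dB


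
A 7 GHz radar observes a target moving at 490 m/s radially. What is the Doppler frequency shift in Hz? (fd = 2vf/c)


fd = 2 * 490 * 7000000000.0 / 3e8 = 22866.7 Hz

22866.7 Hz


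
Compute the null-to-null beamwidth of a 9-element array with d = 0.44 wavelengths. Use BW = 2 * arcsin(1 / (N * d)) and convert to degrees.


1/(N*d) = 1/(9*0.44) = 0.252525
BW = 2*arcsin(0.252525) = 29.3 degrees

29.3 degrees


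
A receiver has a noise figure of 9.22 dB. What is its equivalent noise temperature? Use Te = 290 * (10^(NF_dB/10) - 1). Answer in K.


NF_lin = 10^(9.22/10) = 8.35603
Te = 290 * (8.35603 - 1) = 2133.2 K

2133.2 K


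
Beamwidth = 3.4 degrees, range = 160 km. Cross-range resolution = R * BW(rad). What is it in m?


BW_rad = 0.059341195
CR = 160000 * 0.059341195 = 9494.6 m

9494.6 m


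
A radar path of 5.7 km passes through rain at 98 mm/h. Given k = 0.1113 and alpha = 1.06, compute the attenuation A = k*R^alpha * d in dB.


gamma = 0.1113 * 98^1.06 = 14.361335 dB/km
A = 14.361335 * 5.7 = 81.86 dB

81.86 dB


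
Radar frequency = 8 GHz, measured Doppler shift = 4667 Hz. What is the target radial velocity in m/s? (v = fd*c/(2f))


v = 4667 * 3e8 / (2 * 8000000000.0) = 87.5 m/s

87.5 m/s


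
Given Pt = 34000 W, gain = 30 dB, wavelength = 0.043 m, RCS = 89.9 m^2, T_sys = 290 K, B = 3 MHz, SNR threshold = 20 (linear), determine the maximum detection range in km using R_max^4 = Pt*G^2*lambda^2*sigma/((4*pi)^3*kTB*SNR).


G_lin = 10^(30/10) = 1000.0
R^4 = 34000 * 1000.0^2 * 0.043^2 * 89.9 / ((4*pi)^3 * 1.38e-23 * 290 * 3000000.0 * 20)
R^4 = 1.18609e19 m^4
R_max = (1.18609e19)^(1/4) = 58685.3 m = 58.7 km

58.7 km


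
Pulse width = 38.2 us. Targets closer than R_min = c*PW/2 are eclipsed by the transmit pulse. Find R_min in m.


R_min = 3e8 * 38.2e-6 / 2 = 5730.0 m

5730.0 m


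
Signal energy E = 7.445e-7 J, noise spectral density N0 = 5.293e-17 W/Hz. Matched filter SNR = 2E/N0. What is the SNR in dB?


SNR_lin = 2 * 7.445e-7 / 5.293e-17 = 2.813e10
SNR_dB = 10*log10(2.813e10) = 104.5 dB

104.5 dB


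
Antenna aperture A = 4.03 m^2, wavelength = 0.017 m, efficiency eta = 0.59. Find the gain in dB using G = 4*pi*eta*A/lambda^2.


G_linear = 4*pi*0.59*4.03/0.017^2 = 103387.75
G_dB = 10*log10(103387.75) = 50.1 dB

50.1 dB


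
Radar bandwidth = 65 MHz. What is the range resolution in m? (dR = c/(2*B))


dR = 3e8 / (2 * 65000000.0) = 2.31 m

2.31 m


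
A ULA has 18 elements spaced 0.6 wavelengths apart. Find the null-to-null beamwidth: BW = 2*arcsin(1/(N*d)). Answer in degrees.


1/(N*d) = 1/(18*0.6) = 0.092593
BW = 2*arcsin(0.092593) = 10.6 degrees

10.6 degrees


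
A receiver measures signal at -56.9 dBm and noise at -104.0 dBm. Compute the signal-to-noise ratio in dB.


SNR = -56.9 - (-104.0) = 47.1 dB

47.1 dB


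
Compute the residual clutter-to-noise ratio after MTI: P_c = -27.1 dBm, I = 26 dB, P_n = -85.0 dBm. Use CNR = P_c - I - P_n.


CNR = -27.1 - 26 - (-85.0) = 31.9 dB

31.9 dB


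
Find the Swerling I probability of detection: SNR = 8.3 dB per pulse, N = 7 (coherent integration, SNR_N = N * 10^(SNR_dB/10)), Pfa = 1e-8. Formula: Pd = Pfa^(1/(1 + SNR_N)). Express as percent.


SNR_lin = 10^(8.3/10) = 6.76083
SNR_N = 7 * 6.76083 = 47.32581
1/(1 + SNR_N) = 1/48.32581 = 0.0206929
Pd = (1e-8)^0.0206929 = 0.68306
Pd = 68.3%

68.3%


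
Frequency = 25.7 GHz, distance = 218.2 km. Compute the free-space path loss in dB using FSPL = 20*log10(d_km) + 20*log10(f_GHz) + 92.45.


20*log10(218.2) = 46.78
20*log10(25.7) = 28.2
FSPL = 167.4 dB

167.4 dB


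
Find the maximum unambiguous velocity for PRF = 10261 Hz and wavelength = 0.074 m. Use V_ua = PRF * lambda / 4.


V_ua = 10261 * 0.074 / 4 = 189.8 m/s

189.8 m/s


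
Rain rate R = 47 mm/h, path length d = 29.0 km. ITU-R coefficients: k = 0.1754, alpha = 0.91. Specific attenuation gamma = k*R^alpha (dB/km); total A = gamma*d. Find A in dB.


gamma = 0.1754 * 47^0.91 = 5.829598 dB/km
A = 5.829598 * 29.0 = 169.06 dB

169.06 dB


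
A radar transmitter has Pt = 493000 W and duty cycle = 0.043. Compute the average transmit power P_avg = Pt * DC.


P_avg = 493000 * 0.043 = 21199.0 W

21199.0 W


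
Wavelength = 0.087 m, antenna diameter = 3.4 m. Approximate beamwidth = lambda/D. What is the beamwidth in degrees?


BW_rad = 0.087 / 3.4 = 0.025588
BW_deg = 1.47 degrees

1.47 degrees


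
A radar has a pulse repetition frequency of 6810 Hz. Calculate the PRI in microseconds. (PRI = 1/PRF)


PRI = 1/6810 = 0.0001468429 s = 146.8 us

146.8 us


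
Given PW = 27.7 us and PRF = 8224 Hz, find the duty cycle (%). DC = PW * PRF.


DC = 27.7e-6 * 8224 * 100 = 22.78%

22.78%


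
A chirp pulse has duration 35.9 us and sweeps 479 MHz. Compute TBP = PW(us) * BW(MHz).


TBP = 35.9 * 479 = 17196.1

17196.1


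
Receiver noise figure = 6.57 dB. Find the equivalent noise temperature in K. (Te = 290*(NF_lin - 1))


NF_lin = 10^(6.57/10) = 4.539416
Te = 290 * (4.539416 - 1) = 1026.4 K

1026.4 K


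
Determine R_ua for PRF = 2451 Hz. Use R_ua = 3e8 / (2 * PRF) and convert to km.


R_ua = 3e8 / (2 * 2451) = 61199.5 m = 61.2 km

61.2 km


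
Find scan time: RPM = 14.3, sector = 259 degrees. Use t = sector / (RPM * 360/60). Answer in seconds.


t = 259 / (14.3 * 360) * 60 = 3.02 s

3.02 s


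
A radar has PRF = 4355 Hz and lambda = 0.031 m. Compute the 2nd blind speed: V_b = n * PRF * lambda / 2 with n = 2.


V_blind = 2 * 4355 * 0.031 / 2 = 135.0 m/s

135.0 m/s


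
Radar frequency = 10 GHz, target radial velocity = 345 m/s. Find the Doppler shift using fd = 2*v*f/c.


fd = 2 * 345 * 10000000000.0 / 3e8 = 23000.0 Hz

23000.0 Hz


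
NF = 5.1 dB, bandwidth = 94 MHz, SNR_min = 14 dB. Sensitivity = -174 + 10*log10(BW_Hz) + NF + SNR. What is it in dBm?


10*log10(94000000.0) = 79.73
S = -174 + 79.73 + 5.1 + 14 = -75.2 dBm

-75.2 dBm


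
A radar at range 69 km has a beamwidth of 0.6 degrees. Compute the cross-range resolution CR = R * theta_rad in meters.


BW_rad = 0.010471976
CR = 69000 * 0.010471976 = 722.6 m

722.6 m


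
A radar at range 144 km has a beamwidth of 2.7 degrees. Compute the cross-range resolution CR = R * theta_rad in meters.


BW_rad = 0.04712389
CR = 144000 * 0.04712389 = 6785.8 m

6785.8 m


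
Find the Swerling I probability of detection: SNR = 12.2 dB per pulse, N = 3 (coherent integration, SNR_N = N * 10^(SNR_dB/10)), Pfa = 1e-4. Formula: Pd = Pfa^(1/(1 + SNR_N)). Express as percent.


SNR_lin = 10^(12.2/10) = 16.59587
SNR_N = 3 * 16.59587 = 49.78761
1/(1 + SNR_N) = 1/50.78761 = 0.0196898
Pd = (1e-4)^0.0196898 = 0.83414
Pd = 83.4%

83.4%


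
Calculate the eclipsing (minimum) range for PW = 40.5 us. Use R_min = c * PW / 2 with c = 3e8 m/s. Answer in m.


R_min = 3e8 * 40.5e-6 / 2 = 6075.0 m

6075.0 m


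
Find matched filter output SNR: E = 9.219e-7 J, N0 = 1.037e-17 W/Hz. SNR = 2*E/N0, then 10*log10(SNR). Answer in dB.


SNR_lin = 2 * 9.219e-7 / 1.037e-17 = 1.778e11
SNR_dB = 10*log10(1.778e11) = 112.5 dB

112.5 dB


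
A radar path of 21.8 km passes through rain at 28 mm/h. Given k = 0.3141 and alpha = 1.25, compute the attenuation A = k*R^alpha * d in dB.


gamma = 0.3141 * 28^1.25 = 20.230913 dB/km
A = 20.230913 * 21.8 = 441.03 dB

441.03 dB


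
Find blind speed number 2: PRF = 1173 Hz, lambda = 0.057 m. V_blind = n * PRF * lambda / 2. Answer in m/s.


V_blind = 2 * 1173 * 0.057 / 2 = 66.9 m/s

66.9 m/s


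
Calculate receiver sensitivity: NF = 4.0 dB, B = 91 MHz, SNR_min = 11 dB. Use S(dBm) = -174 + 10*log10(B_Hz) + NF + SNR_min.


10*log10(91000000.0) = 79.59
S = -174 + 79.59 + 4.0 + 11 = -79.4 dBm

-79.4 dBm


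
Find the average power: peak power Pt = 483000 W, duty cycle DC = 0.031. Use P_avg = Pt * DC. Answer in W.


P_avg = 483000 * 0.031 = 14973.0 W

14973.0 W


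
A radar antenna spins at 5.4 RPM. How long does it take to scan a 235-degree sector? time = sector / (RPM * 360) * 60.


t = 235 / (5.4 * 360) * 60 = 7.25 s

7.25 s


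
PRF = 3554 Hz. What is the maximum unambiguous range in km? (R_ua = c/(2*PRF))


R_ua = 3e8 / (2 * 3554) = 42206.0 m = 42.2 km

42.2 km


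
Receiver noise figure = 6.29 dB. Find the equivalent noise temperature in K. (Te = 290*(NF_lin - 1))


NF_lin = 10^(6.29/10) = 4.255984
Te = 290 * (4.255984 - 1) = 944.2 K

944.2 K


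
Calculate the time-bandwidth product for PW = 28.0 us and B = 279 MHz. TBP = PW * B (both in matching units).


TBP = 28.0 * 279 = 7812.0

7812.0


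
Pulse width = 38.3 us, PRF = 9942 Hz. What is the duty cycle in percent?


DC = 38.3e-6 * 9942 * 100 = 38.08%

38.08%


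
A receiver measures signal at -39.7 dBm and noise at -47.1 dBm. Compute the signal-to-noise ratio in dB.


SNR = -39.7 - (-47.1) = 7.4 dB

7.4 dB


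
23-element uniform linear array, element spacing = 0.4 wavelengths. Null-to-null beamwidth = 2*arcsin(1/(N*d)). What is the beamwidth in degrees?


1/(N*d) = 1/(23*0.4) = 0.108696
BW = 2*arcsin(0.108696) = 12.5 degrees

12.5 degrees


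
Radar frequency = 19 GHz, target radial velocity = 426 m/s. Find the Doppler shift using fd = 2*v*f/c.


fd = 2 * 426 * 19000000000.0 / 3e8 = 53960.0 Hz

53960.0 Hz


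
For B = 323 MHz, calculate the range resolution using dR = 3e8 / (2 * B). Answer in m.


dR = 3e8 / (2 * 323000000.0) = 0.46 m

0.46 m


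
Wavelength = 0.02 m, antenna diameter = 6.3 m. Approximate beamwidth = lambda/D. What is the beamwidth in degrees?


BW_rad = 0.02 / 6.3 = 0.003175
BW_deg = 0.18 degrees

0.18 degrees


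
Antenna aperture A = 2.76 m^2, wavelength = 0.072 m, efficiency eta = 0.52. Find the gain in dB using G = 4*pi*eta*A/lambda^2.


G_linear = 4*pi*0.52*2.76/0.072^2 = 3479.02
G_dB = 10*log10(3479.02) = 35.4 dB

35.4 dB


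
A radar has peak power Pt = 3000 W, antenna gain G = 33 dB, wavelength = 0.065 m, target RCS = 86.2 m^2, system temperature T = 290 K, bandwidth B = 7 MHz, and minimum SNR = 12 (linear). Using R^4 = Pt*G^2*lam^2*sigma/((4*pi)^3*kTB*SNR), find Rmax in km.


G_lin = 10^(33/10) = 1995.262315
R^4 = 3000 * 1995.262315^2 * 0.065^2 * 86.2 / ((4*pi)^3 * 1.38e-23 * 290 * 7000000.0 * 12)
R^4 = 6.52033e18 m^4
R_max = (6.52033e18)^(1/4) = 50532.1 m = 50.5 km

50.5 km


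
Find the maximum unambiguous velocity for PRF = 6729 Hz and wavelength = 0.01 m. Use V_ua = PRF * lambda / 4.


V_ua = 6729 * 0.01 / 4 = 16.8 m/s

16.8 m/s


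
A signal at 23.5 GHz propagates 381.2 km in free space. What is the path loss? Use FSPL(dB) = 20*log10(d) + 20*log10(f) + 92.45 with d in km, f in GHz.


20*log10(381.2) = 51.62
20*log10(23.5) = 27.42
FSPL = 171.5 dB

171.5 dB


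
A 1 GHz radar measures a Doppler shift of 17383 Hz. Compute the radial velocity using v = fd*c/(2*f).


v = 17383 * 3e8 / (2 * 1000000000.0) = 2607.5 m/s

2607.5 m/s


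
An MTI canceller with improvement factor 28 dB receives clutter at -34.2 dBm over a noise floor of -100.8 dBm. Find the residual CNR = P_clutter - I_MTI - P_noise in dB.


CNR = -34.2 - 28 - (-100.8) = 38.6 dB

38.6 dB


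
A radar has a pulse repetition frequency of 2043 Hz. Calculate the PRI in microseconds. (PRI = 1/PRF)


PRI = 1/2043 = 0.0004894763 s = 489.5 us

489.5 us


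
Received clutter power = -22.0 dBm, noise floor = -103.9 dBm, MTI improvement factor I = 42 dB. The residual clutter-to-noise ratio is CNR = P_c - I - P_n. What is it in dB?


CNR = -22.0 - 42 - (-103.9) = 39.9 dB

39.9 dB


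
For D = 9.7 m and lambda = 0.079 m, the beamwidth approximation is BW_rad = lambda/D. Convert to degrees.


BW_rad = 0.079 / 9.7 = 0.008144
BW_deg = 0.47 degrees

0.47 degrees


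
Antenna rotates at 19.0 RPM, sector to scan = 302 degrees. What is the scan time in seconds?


t = 302 / (19.0 * 360) * 60 = 2.65 s

2.65 s


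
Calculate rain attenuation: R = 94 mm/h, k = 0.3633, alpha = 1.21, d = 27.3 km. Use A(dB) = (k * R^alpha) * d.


gamma = 0.3633 * 94^1.21 = 88.664568 dB/km
A = 88.664568 * 27.3 = 2420.54 dB

2420.54 dB


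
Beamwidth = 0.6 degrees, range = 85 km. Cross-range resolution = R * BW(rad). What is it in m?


BW_rad = 0.010471976
CR = 85000 * 0.010471976 = 890.1 m

890.1 m


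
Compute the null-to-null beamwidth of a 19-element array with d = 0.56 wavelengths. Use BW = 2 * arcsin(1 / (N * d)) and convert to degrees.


1/(N*d) = 1/(19*0.56) = 0.093985
BW = 2*arcsin(0.093985) = 10.8 degrees

10.8 degrees


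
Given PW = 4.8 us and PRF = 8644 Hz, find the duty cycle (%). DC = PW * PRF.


DC = 4.8e-6 * 8644 * 100 = 4.15%

4.15%


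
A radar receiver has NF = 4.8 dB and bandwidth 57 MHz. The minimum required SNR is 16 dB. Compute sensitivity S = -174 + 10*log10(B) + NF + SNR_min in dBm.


10*log10(57000000.0) = 77.56
S = -174 + 77.56 + 4.8 + 16 = -75.6 dBm

-75.6 dBm


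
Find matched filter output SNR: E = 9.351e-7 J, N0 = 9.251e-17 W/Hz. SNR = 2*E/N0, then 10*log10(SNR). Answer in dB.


SNR_lin = 2 * 9.351e-7 / 9.251e-17 = 2.022e10
SNR_dB = 10*log10(2.022e10) = 103.1 dB

103.1 dB


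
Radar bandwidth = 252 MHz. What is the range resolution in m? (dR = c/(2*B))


dR = 3e8 / (2 * 252000000.0) = 0.6 m

0.6 m


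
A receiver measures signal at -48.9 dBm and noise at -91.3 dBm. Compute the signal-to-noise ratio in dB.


SNR = -48.9 - (-91.3) = 42.4 dB

42.4 dB


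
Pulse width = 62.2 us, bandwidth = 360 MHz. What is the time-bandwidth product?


TBP = 62.2 * 360 = 22392.0

22392.0


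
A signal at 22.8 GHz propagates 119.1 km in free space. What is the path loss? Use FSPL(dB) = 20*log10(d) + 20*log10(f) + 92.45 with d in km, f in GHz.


20*log10(119.1) = 41.52
20*log10(22.8) = 27.16
FSPL = 161.1 dB

161.1 dB


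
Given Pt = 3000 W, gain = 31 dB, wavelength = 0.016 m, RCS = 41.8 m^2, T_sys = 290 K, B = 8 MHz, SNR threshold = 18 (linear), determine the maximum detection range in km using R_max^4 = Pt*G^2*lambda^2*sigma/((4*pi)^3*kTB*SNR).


G_lin = 10^(31/10) = 1258.925412
R^4 = 3000 * 1258.925412^2 * 0.016^2 * 41.8 / ((4*pi)^3 * 1.38e-23 * 290 * 8000000.0 * 18)
R^4 = 4.44906e16 m^4
R_max = (4.44906e16)^(1/4) = 14523.4 m = 14.5 km

14.5 km


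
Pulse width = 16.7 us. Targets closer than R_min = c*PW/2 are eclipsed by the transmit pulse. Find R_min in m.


R_min = 3e8 * 16.7e-6 / 2 = 2505.0 m

2505.0 m


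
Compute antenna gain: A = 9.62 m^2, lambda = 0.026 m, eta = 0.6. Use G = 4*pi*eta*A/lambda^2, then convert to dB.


G_linear = 4*pi*0.6*9.62/0.026^2 = 107297.47
G_dB = 10*log10(107297.47) = 50.3 dB

50.3 dB


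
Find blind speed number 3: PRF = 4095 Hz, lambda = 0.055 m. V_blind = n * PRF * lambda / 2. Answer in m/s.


V_blind = 3 * 4095 * 0.055 / 2 = 337.8 m/s

337.8 m/s


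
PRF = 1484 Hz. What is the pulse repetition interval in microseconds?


PRI = 1/1484 = 0.0006738544 s = 673.9 us

673.9 us


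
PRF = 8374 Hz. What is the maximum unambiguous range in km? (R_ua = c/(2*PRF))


R_ua = 3e8 / (2 * 8374) = 17912.6 m = 17.9 km

17.9 km


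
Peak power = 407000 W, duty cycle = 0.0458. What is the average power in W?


P_avg = 407000 * 0.0458 = 18640.6 W

18640.6 W


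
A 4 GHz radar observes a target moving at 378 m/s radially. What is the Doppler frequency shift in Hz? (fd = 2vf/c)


fd = 2 * 378 * 4000000000.0 / 3e8 = 10080.0 Hz

10080.0 Hz


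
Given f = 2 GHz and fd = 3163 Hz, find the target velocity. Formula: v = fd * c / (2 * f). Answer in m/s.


v = 3163 * 3e8 / (2 * 2000000000.0) = 237.2 m/s

237.2 m/s


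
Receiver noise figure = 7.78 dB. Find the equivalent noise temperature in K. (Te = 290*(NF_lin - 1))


NF_lin = 10^(7.78/10) = 5.997911
Te = 290 * (5.997911 - 1) = 1449.4 K

1449.4 K


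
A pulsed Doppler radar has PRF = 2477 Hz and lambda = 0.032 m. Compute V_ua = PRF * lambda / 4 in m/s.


V_ua = 2477 * 0.032 / 4 = 19.8 m/s

19.8 m/s


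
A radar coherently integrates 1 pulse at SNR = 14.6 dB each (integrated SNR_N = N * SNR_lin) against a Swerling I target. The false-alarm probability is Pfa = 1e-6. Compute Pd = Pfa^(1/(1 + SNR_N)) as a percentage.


SNR_lin = 10^(14.6/10) = 28.84032
SNR_N = 1 * 28.84032 = 28.84032
1/(1 + SNR_N) = 1/29.84032 = 0.0335117
Pd = (1e-6)^0.0335117 = 0.6294
Pd = 62.9%

62.9%


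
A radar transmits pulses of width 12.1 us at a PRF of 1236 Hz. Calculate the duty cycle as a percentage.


DC = 12.1e-6 * 1236 * 100 = 1.5%

1.5%


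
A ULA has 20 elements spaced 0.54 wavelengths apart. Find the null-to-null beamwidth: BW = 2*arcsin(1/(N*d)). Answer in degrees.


1/(N*d) = 1/(20*0.54) = 0.092593
BW = 2*arcsin(0.092593) = 10.6 degrees

10.6 degrees


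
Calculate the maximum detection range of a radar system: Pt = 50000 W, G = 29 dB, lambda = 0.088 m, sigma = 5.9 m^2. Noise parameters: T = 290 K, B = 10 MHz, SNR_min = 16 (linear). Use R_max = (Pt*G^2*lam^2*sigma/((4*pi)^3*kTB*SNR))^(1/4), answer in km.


G_lin = 10^(29/10) = 794.328235
R^4 = 50000 * 794.328235^2 * 0.088^2 * 5.9 / ((4*pi)^3 * 1.38e-23 * 290 * 10000000.0 * 16)
R^4 = 1.13439e18 m^4
R_max = (1.13439e18)^(1/4) = 32635.5 m = 32.6 km

32.6 km


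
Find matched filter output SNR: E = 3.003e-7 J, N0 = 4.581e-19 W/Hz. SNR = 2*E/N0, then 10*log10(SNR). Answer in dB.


SNR_lin = 2 * 3.003e-7 / 4.581e-19 = 1.311e12
SNR_dB = 10*log10(1.311e12) = 121.2 dB

121.2 dB


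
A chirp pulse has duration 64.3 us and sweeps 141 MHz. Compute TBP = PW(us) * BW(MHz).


TBP = 64.3 * 141 = 9066.3

9066.3


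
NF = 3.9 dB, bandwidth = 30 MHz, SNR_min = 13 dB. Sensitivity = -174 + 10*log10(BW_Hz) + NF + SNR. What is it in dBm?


10*log10(30000000.0) = 74.77
S = -174 + 74.77 + 3.9 + 13 = -82.3 dBm

-82.3 dBm


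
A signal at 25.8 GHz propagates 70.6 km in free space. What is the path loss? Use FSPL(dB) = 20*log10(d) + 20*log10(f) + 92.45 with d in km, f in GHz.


20*log10(70.6) = 36.98
20*log10(25.8) = 28.23
FSPL = 157.7 dB

157.7 dB


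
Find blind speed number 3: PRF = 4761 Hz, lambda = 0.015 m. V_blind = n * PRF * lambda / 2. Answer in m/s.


V_blind = 3 * 4761 * 0.015 / 2 = 107.1 m/s

107.1 m/s


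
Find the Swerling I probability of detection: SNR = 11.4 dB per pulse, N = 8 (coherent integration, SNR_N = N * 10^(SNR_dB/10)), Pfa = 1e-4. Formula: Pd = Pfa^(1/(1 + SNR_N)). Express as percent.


SNR_lin = 10^(11.4/10) = 13.80384
SNR_N = 8 * 13.80384 = 110.43072
1/(1 + SNR_N) = 1/111.43072 = 0.0089742
Pd = (1e-4)^0.0089742 = 0.92067
Pd = 92.1%

92.1%


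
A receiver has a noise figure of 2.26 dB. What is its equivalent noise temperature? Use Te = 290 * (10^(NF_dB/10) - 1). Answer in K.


NF_lin = 10^(2.26/10) = 1.682674
Te = 290 * (1.682674 - 1) = 198.0 K

198.0 K


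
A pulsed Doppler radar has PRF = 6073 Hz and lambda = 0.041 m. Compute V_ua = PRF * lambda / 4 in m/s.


V_ua = 6073 * 0.041 / 4 = 62.2 m/s

62.2 m/s


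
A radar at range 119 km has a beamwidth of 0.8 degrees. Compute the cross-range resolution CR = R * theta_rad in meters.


BW_rad = 0.013962634
CR = 119000 * 0.013962634 = 1661.6 m

1661.6 m
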